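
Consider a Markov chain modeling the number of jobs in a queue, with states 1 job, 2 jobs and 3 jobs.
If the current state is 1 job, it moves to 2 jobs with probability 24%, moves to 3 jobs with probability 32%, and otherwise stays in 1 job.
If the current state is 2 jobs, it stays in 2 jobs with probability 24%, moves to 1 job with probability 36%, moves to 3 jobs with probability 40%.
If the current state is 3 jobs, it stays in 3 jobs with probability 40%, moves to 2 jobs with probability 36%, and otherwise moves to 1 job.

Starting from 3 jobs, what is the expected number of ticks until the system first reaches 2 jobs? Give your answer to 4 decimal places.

Let t(s) be the expected number of ticks to first reach 2 jobs from state s, with t(2 jobs) = 0. Conditioning on the first tick:
t(1 job) = 1 + 0.44·t(1 job) + 0.32·t(3 jobs)
t(3 jobs) = 1 + 0.24·t(1 job) + 0.4·t(3 jobs)
Solving: t(1 job) = 3.5494, t(3 jobs) = 3.0864.
Expected ticks from 3 jobs to 2 jobs: 3.0864.

3.0864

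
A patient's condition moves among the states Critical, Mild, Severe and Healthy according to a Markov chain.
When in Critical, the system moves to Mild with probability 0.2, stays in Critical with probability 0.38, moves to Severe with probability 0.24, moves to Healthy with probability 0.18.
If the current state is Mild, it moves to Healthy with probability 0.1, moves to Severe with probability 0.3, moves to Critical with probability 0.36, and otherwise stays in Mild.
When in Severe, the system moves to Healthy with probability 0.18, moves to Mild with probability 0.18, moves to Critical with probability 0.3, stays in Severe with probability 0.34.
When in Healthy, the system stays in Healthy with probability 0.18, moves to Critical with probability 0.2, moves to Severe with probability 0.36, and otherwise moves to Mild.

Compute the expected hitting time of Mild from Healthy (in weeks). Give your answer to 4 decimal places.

4.5987

Let t(s) be the expected number of weeks to first reach Mild from state s, with t(Mild) = 0. Conditioning on the first week:
t(Critical) = 1 + 0.38·t(Critical) + 0.24·t(Severe) + 0.18·t(Healthy)
t(Severe) = 1 + 0.3·t(Critical) + 0.34·t(Severe) + 0.18·t(Healthy)
t(Healthy) = 1 + 0.2·t(Critical) + 0.36·t(Severe) + 0.18·t(Healthy)
Solving: t(Critical) = 4.8784, t(Severe) = 4.9868, t(Healthy) = 4.5987.
Expected weeks from Healthy to Mild: 4.5987.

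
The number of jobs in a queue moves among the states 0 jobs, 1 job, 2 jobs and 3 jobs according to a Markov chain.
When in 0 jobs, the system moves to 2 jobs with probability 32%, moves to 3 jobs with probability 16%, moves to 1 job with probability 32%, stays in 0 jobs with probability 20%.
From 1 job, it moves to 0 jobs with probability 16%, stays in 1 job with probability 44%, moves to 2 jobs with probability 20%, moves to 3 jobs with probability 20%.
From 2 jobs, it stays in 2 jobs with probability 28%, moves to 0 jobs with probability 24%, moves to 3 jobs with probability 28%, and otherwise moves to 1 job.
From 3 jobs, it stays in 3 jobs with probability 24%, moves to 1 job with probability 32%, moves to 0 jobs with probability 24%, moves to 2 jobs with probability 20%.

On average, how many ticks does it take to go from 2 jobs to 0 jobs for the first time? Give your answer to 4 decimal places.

Let t(s) be the expected number of ticks to first reach 0 jobs from state s, with t(0 jobs) = 0. Conditioning on the first tick:
t(1 job) = 1 + 0.44·t(1 job) + 0.2·t(2 jobs) + 0.2·t(3 jobs)
t(2 jobs) = 1 + 0.2·t(1 job) + 0.28·t(2 jobs) + 0.28·t(3 jobs)
t(3 jobs) = 1 + 0.32·t(1 job) + 0.2·t(2 jobs) + 0.24·t(3 jobs)
Solving: t(1 job) = 5.1149, t(2 jobs) = 4.6331, t(3 jobs) = 4.6887.
Expected ticks from 2 jobs to 0 jobs: 4.6331.

4.6331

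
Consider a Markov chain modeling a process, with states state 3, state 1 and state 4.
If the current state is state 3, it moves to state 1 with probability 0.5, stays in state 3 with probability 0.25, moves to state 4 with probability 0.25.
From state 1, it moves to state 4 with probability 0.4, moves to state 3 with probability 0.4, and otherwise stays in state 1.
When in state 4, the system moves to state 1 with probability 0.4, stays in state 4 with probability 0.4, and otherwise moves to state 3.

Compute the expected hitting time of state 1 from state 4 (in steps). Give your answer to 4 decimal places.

Let t(s) be the expected number of steps to first reach state 1 from state s, with t(state 1) = 0. Conditioning on the first step:
t(state 3) = 1 + 0.25·t(state 3) + 0.25·t(state 4)
t(state 4) = 1 + 0.2·t(state 3) + 0.4·t(state 4)
Solving: t(state 3) = 2.1250, t(state 4) = 2.3750.
Expected steps from state 4 to state 1: 2.3750.

2.3750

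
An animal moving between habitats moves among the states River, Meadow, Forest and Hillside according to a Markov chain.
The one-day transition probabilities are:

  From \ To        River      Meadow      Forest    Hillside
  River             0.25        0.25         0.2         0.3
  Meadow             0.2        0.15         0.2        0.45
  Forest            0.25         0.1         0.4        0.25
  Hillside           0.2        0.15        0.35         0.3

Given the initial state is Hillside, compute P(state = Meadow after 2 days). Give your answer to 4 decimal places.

Propagate the distribution vector 2 days from Hillside.
After 0 days: (0.0000, 0.0000, 0.0000, 1.0000)
After 1 day: (0.2000, 0.1500, 0.3500, 0.3000)
After 2 days: (0.2275, 0.1525, 0.3150, 0.3050)
P(in Meadow after 2 days) = 0.1525

0.1525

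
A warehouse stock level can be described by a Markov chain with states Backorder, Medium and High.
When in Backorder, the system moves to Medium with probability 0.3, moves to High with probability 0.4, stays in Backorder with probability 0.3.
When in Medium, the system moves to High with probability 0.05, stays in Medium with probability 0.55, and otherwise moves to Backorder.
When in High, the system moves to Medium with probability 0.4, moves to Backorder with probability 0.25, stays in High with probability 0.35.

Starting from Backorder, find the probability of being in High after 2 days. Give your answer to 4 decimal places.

Sum over the intermediate state after 1 day:
P = P(Backorder→Backorder)·P(Backorder→High) + P(Backorder→Medium)·P(Medium→High) + P(Backorder→High)·P(High→High)
  = 0.3×0.4 + 0.3×0.05 + 0.4×0.35
  = 0.1200 + 0.0150 + 0.1400 = 0.2750

0.2750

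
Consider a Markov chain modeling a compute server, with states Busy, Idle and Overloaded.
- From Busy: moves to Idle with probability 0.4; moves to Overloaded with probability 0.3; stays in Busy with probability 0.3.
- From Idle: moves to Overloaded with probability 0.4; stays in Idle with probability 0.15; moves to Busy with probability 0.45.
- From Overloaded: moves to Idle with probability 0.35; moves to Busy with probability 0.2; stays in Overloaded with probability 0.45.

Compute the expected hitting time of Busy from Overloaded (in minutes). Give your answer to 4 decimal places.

Let t(s) be the expected number of minutes to first reach Busy from state s, with t(Busy) = 0. Conditioning on the first minute:
t(Idle) = 1 + 0.15·t(Idle) + 0.4·t(Overloaded)
t(Overloaded) = 1 + 0.35·t(Idle) + 0.45·t(Overloaded)
Solving: t(Idle) = 2.9008, t(Overloaded) = 3.6641.
Expected minutes from Overloaded to Busy: 3.6641.

3.6641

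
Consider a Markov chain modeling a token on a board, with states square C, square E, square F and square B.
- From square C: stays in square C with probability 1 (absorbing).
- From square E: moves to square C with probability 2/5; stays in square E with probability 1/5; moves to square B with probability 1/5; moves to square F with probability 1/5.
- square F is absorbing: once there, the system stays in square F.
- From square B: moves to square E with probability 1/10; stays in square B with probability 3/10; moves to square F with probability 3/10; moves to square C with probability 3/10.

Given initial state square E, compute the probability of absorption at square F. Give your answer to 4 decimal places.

Let h(s) be the probability of absorption at square F starting from transient state s. Then h(square F) = 1 and h(square C) = 0. By first-step analysis:
h(square E) = 0.4·0 + 0.2·h(square E) + 0.2·1 + 0.2·h(square B)
h(square B) = 0.3·0 + 0.1·h(square E) + 0.3·1 + 0.3·h(square B)
Solving: h(square E) = 0.3704, h(square B) = 0.4815.
Starting from square E, the probability is 0.3704.

0.3704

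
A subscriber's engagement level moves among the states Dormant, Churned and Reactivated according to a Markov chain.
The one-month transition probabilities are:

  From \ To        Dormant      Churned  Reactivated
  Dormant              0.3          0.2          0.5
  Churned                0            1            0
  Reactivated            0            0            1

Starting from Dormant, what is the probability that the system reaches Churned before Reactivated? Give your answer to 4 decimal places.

Let h(s) be the probability of absorption at Churned starting from transient state s. Then h(Churned) = 1 and h(Reactivated) = 0. By first-step analysis:
h(Dormant) = 0.3·h(Dormant) + 0.2·1 + 0.5·0
Solving: h(Dormant) = 0.2857.
Starting from Dormant, the probability is 0.2857.

0.2857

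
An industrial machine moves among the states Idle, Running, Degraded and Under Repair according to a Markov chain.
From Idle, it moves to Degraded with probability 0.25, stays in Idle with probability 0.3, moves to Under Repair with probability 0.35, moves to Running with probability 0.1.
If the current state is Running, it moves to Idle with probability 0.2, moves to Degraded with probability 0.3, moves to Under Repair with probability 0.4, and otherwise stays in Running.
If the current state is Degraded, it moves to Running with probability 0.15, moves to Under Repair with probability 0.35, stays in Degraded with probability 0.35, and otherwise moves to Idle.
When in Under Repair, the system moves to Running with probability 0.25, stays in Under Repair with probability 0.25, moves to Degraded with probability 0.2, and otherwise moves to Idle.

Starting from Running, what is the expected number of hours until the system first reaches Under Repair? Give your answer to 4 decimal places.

Let t(s) be the expected number of hours to first reach Under Repair from state s, with t(Under Repair) = 0. Conditioning on the first hour:
t(Idle) = 1 + 0.3·t(Idle) + 0.1·t(Running) + 0.25·t(Degraded)
t(Running) = 1 + 0.2·t(Idle) + 0.1·t(Running) + 0.3·t(Degraded)
t(Degraded) = 1 + 0.15·t(Idle) + 0.15·t(Running) + 0.35·t(Degraded)
Solving: t(Idle) = 2.8113, t(Running) = 2.6703, t(Degraded) = 2.8034.
Expected hours from Running to Under Repair: 2.6703.

2.6703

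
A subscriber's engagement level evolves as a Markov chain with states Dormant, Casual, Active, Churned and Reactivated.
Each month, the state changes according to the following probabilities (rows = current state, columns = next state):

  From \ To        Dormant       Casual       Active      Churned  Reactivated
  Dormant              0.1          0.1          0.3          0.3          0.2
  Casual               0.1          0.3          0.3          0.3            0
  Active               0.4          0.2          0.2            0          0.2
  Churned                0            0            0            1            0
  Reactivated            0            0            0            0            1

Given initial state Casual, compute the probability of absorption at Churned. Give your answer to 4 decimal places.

Let h(s) be the probability of absorption at Churned starting from transient state s. Then h(Churned) = 1 and h(Reactivated) = 0. By first-step analysis:
h(Dormant) = 0.1·h(Dormant) + 0.1·h(Casual) + 0.3·h(Active) + 0.3·1 + 0.2·0
h(Casual) = 0.1·h(Dormant) + 0.3·h(Casual) + 0.3·h(Active) + 0.3·1
h(Active) = 0.4·h(Dormant) + 0.2·h(Casual) + 0.2·h(Active) + 0.2·0
Solving: h(Dormant) = 0.5647, h(Casual) = 0.7059, h(Active) = 0.4588.
Starting from Casual, the probability is 0.7059.

0.7059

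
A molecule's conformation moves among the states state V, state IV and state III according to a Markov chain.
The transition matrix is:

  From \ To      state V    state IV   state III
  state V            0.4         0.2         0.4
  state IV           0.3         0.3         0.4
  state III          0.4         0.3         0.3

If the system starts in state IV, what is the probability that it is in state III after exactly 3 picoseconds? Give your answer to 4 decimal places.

0.3640

Propagate the distribution vector 3 picoseconds from state IV.
After 0 picoseconds: (0.0000, 1.0000, 0.0000)
After 1 picosecond: (0.3000, 0.3000, 0.4000)
After 2 picoseconds: (0.3700, 0.2700, 0.3600)
After 3 picoseconds: (0.3730, 0.2630, 0.3640)
P(in state III after 3 picoseconds) = 0.3640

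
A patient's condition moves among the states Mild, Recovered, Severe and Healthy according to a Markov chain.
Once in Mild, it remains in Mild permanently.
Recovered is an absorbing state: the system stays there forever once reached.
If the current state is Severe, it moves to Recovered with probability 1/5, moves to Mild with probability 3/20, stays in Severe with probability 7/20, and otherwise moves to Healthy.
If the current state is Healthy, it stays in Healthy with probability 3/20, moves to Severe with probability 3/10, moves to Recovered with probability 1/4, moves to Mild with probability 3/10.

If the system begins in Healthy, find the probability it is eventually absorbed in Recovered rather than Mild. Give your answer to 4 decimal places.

0.4811

Let h(s) be the probability of absorption at Recovered starting from transient state s. Then h(Recovered) = 1 and h(Mild) = 0. By first-step analysis:
h(Severe) = 0.15·0 + 0.2·1 + 0.35·h(Severe) + 0.3·h(Healthy)
h(Healthy) = 0.3·0 + 0.25·1 + 0.3·h(Severe) + 0.15·h(Healthy)
Solving: h(Severe) = 0.5297, h(Healthy) = 0.4811.
Starting from Healthy, the probability is 0.4811.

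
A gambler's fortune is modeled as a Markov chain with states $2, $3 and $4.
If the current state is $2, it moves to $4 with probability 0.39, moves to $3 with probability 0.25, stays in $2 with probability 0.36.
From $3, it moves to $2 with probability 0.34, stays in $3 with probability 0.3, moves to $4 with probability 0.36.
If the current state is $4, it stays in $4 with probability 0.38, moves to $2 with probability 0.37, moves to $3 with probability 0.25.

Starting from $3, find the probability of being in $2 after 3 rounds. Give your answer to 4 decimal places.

Propagate the distribution vector 3 rounds from $3.
After 0 rounds: (0.0000, 1.0000, 0.0000)
After 1 round: (0.3400, 0.3000, 0.3600)
After 2 rounds: (0.3576, 0.2650, 0.3774)
After 3 rounds: (0.3585, 0.2633, 0.3783)
P(in $2 after 3 rounds) = 0.3585

0.3585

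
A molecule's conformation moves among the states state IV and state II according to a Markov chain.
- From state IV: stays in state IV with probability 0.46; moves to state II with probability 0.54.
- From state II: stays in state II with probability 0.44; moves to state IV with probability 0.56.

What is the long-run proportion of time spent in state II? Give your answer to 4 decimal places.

Let the stationary distribution be π with π = πP and π_1 + π_2 = 1.
π_1 = 0.46·π_1 + 0.56·π_2
Solving with the normalization constraint gives π = (0.5091, 0.4909).
So the stationary probability of state II is 0.4909.

0.4909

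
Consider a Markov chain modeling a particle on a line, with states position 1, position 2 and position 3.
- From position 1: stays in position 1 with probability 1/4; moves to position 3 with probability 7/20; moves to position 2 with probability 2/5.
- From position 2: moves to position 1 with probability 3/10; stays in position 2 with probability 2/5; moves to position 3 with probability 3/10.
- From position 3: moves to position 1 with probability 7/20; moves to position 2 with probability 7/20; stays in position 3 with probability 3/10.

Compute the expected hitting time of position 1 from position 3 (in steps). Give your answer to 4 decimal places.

Let t(s) be the expected number of steps to first reach position 1 from state s, with t(position 1) = 0. Conditioning on the first step:
t(position 2) = 1 + 0.4·t(position 2) + 0.3·t(position 3)
t(position 3) = 1 + 0.35·t(position 2) + 0.3·t(position 3)
Solving: t(position 2) = 3.1746, t(position 3) = 3.0159.
Expected steps from position 3 to position 1: 3.0159.

3.0159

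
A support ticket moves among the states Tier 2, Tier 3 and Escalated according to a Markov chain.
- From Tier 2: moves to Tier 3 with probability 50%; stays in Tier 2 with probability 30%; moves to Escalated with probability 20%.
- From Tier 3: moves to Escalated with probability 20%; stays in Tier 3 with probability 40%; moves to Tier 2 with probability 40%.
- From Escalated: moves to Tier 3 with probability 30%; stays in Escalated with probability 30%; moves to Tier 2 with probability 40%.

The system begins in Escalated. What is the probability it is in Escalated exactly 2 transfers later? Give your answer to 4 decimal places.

0.2300

Sum over the intermediate state after 1 transfer:
P = P(Escalated→Tier 2)·P(Tier 2→Escalated) + P(Escalated→Tier 3)·P(Tier 3→Escalated) + P(Escalated→Escalated)·P(Escalated→Escalated)
  = 0.4×0.2 + 0.3×0.2 + 0.3×0.3
  = 0.0800 + 0.0600 + 0.0900 = 0.2300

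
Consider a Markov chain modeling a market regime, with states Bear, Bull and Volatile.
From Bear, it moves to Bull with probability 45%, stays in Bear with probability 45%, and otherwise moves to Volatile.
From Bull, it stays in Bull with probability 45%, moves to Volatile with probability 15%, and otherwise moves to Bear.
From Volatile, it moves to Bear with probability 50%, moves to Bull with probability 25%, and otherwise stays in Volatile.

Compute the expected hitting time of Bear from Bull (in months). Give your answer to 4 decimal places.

2.4000

Let t(s) be the expected number of months to first reach Bear from state s, with t(Bear) = 0. Conditioning on the first month:
t(Bull) = 1 + 0.45·t(Bull) + 0.15·t(Volatile)
t(Volatile) = 1 + 0.25·t(Bull) + 0.25·t(Volatile)
Solving: t(Bull) = 2.4000, t(Volatile) = 2.1333.
Expected months from Bull to Bear: 2.4000.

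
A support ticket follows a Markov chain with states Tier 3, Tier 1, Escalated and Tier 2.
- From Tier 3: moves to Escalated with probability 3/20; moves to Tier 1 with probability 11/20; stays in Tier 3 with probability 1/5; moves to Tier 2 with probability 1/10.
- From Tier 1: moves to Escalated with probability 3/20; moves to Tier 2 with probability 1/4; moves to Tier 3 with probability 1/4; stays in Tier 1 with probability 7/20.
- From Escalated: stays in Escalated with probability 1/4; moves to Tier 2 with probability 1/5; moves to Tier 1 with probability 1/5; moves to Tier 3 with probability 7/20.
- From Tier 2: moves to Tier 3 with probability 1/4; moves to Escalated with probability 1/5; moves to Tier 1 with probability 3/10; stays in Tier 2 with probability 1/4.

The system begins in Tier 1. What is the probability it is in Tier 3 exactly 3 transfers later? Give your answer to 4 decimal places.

0.2551

Propagate the distribution vector 3 transfers from Tier 1.
After 0 transfers: (0.0000, 1.0000, 0.0000, 0.0000)
After 1 transfer: (0.2500, 0.3500, 0.1500, 0.2500)
After 2 transfers: (0.2525, 0.3650, 0.1775, 0.2050)
After 3 transfers: (0.2551, 0.3636, 0.1780, 0.2033)
P(in Tier 3 after 3 transfers) = 0.2551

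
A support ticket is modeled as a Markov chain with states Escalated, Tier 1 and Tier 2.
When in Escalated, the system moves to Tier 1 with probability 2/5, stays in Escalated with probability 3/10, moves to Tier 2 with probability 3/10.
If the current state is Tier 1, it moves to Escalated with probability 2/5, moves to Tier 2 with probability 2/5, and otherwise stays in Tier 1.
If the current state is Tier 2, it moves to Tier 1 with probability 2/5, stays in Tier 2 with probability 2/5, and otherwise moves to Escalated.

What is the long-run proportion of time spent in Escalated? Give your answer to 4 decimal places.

Let the stationary distribution be π with π = πP and π_1 + π_2 + π_3 = 1.
π_1 = 0.3·π_1 + 0.4·π_2 + 0.2·π_3
π_2 = 0.4·π_1 + 0.2·π_2 + 0.4·π_3
Solving with the normalization constraint gives π = (0.2963, 0.3333, 0.3704).
So the stationary probability of Escalated is 0.2963.

0.2963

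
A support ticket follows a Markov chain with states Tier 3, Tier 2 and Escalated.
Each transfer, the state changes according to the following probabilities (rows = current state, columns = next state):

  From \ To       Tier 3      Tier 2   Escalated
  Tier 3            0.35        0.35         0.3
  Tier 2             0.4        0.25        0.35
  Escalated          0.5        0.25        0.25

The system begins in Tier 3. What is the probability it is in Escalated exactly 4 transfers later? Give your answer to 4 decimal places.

0.2996

Propagate the distribution vector 4 transfers from Tier 3.
After 0 transfers: (1.0000, 0.0000, 0.0000)
After 1 transfer: (0.3500, 0.3500, 0.3000)
After 2 transfers: (0.4125, 0.2850, 0.3025)
After 3 transfers: (0.4096, 0.2913, 0.2991)
After 4 transfers: (0.4094, 0.2910, 0.2996)
P(in Escalated after 4 transfers) = 0.2996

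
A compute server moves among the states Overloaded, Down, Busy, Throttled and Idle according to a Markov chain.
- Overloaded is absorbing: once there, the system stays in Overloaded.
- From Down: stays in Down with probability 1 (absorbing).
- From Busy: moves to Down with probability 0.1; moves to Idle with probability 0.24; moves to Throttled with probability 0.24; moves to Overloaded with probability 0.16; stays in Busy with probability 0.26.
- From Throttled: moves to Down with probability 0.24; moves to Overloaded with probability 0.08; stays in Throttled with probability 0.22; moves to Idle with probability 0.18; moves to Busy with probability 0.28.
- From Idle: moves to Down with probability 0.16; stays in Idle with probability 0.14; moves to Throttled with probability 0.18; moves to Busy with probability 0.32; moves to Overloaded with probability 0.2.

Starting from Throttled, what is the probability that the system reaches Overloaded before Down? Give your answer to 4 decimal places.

0.4033

Let h(s) be the probability of absorption at Overloaded starting from transient state s. Then h(Overloaded) = 1 and h(Down) = 0. By first-step analysis:
h(Busy) = 0.16·1 + 0.1·0 + 0.26·h(Busy) + 0.24·h(Throttled) + 0.24·h(Idle)
h(Throttled) = 0.08·1 + 0.24·0 + 0.28·h(Busy) + 0.22·h(Throttled) + 0.18·h(Idle)
h(Idle) = 0.2·1 + 0.16·0 + 0.32·h(Busy) + 0.18·h(Throttled) + 0.14·h(Idle)
Solving: h(Busy) = 0.5115, h(Throttled) = 0.4033, h(Idle) = 0.5073.
Starting from Throttled, the probability is 0.4033.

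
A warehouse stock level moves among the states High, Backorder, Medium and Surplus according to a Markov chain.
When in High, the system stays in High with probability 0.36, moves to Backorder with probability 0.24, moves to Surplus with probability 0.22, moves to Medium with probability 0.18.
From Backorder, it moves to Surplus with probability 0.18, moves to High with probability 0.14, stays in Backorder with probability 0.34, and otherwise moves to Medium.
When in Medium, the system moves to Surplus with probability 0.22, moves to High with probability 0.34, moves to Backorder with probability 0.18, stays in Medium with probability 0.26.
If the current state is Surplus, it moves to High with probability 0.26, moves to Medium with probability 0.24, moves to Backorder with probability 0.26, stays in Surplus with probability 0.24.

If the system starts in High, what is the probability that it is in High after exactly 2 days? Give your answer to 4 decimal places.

Propagate the distribution vector 2 days from High.
After 0 days: (1.0000, 0.0000, 0.0000, 0.0000)
After 1 day: (0.3600, 0.2400, 0.1800, 0.2200)
After 2 days: (0.2816, 0.2576, 0.2460, 0.2148)
P(in High after 2 days) = 0.2816

0.2816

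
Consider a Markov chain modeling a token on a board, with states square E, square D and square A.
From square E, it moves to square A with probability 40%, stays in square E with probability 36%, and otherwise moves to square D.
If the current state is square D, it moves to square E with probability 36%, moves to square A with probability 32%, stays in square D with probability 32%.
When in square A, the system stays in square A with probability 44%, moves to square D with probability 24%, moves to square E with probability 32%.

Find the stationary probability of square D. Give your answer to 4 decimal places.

Let the stationary distribution be π with π = πP and π_1 + π_2 + π_3 = 1.
π_1 = 0.36·π_1 + 0.36·π_2 + 0.32·π_3
π_2 = 0.24·π_1 + 0.32·π_2 + 0.24·π_3
Solving with the normalization constraint gives π = (0.3442, 0.2609, 0.3949).
So the stationary probability of square D is 0.2609.

0.2609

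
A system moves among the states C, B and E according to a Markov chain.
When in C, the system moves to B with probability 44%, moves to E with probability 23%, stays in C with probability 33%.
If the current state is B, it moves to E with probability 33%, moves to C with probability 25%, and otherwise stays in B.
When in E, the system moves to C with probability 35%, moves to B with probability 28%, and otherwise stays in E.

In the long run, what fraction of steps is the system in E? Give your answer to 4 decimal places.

Let the stationary distribution be π with π = πP and π_1 + π_2 + π_3 = 1.
π_1 = 0.33·π_1 + 0.25·π_2 + 0.35·π_3
π_2 = 0.44·π_1 + 0.42·π_2 + 0.28·π_3
Solving with the normalization constraint gives π = (0.3056, 0.3824, 0.3119).
So the stationary probability of E is 0.3119.

0.3119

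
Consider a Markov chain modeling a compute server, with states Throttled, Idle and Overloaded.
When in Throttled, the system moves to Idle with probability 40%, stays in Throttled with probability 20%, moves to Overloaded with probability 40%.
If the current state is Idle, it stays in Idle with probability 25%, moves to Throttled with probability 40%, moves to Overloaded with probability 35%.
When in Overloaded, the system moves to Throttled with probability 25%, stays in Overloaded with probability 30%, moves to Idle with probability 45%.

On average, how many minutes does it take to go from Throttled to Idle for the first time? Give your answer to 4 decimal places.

Let t(s) be the expected number of minutes to first reach Idle from state s, with t(Idle) = 0. Conditioning on the first minute:
t(Throttled) = 1 + 0.2·t(Throttled) + 0.4·t(Overloaded)
t(Overloaded) = 1 + 0.25·t(Throttled) + 0.3·t(Overloaded)
Solving: t(Throttled) = 2.3913, t(Overloaded) = 2.2826.
Expected minutes from Throttled to Idle: 2.3913.

2.3913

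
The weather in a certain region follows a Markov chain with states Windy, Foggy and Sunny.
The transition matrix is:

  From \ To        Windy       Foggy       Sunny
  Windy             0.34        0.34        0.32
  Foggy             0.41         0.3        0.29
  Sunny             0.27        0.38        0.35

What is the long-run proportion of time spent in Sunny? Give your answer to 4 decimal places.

0.3194

Let the stationary distribution be π with π = πP and π_1 + π_2 + π_3 = 1.
π_1 = 0.34·π_1 + 0.41·π_2 + 0.27·π_3
π_2 = 0.34·π_1 + 0.3·π_2 + 0.38·π_3
Solving with the normalization constraint gives π = (0.3414, 0.3392, 0.3194).
So the stationary probability of Sunny is 0.3194.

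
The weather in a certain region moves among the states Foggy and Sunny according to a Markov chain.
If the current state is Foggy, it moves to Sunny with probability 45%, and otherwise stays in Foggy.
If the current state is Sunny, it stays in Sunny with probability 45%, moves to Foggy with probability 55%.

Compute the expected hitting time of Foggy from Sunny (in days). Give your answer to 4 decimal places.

Let t(s) be the expected number of days to first reach Foggy from state s, with t(Foggy) = 0. Conditioning on the first day:
t(Sunny) = 1 + 0.45·t(Sunny)
Solving: t(Sunny) = 1.8182.
Expected days from Sunny to Foggy: 1.8182.

1.8182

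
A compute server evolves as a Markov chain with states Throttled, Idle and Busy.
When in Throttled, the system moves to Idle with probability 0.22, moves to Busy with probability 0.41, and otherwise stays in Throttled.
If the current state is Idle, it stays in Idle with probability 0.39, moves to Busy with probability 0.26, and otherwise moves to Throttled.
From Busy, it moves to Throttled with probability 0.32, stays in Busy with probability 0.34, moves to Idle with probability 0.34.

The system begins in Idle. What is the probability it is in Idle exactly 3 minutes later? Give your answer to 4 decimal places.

Propagate the distribution vector 3 minutes from Idle.
After 0 minutes: (0.0000, 1.0000, 0.0000)
After 1 minute: (0.3500, 0.3900, 0.2600)
After 2 minutes: (0.3492, 0.3175, 0.3333)
After 3 minutes: (0.3470, 0.3140, 0.3390)
P(in Idle after 3 minutes) = 0.3140

0.3140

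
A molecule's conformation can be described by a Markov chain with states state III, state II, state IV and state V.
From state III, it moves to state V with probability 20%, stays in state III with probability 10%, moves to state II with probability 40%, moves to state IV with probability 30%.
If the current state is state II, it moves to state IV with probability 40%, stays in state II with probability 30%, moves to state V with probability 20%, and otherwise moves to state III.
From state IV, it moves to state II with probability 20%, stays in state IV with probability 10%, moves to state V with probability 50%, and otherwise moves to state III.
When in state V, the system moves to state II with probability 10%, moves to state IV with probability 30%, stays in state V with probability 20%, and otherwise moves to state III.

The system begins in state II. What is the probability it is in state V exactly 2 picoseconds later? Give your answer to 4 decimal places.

Propagate the distribution vector 2 picoseconds from state II.
After 0 picoseconds: (0.0000, 1.0000, 0.0000, 0.0000)
After 1 picosecond: (0.1000, 0.3000, 0.4000, 0.2000)
After 2 picoseconds: (0.2000, 0.2300, 0.2500, 0.3200)
P(in state V after 2 picoseconds) = 0.3200

0.3200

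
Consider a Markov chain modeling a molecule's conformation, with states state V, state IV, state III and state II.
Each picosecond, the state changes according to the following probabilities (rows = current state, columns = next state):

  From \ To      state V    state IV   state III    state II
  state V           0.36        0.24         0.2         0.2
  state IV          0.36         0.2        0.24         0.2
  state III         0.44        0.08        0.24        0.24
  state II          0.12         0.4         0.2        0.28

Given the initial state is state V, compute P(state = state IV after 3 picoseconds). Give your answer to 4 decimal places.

Propagate the distribution vector 3 picoseconds from state V.
After 0 picoseconds: (1.0000, 0.0000, 0.0000, 0.0000)
After 1 picosecond: (0.3600, 0.2400, 0.2000, 0.2000)
After 2 picoseconds: (0.3280, 0.2304, 0.2176, 0.2240)
After 3 picoseconds: (0.3236, 0.2318, 0.2179, 0.2266)
P(in state IV after 3 picoseconds) = 0.2318

0.2318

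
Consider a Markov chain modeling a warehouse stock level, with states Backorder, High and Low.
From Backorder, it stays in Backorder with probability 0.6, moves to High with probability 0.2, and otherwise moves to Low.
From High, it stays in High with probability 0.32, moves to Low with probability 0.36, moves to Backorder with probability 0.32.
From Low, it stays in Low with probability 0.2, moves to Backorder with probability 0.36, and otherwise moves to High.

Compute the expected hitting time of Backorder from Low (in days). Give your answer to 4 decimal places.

2.9046

Let t(s) be the expected number of days to first reach Backorder from state s, with t(Backorder) = 0. Conditioning on the first day:
t(High) = 1 + 0.32·t(High) + 0.36·t(Low)
t(Low) = 1 + 0.44·t(High) + 0.2·t(Low)
Solving: t(High) = 3.0083, t(Low) = 2.9046.
Expected days from Low to Backorder: 2.9046.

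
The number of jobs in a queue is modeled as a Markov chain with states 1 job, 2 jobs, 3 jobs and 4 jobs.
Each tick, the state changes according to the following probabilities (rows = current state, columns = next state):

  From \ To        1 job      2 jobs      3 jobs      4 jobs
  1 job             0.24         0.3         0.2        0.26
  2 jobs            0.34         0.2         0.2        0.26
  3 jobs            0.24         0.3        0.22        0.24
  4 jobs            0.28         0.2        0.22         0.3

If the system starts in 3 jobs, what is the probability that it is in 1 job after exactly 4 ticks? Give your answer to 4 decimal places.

0.2755

Propagate the distribution vector 4 ticks from 3 jobs.
After 0 ticks: (0.0000, 0.0000, 1.0000, 0.0000)
After 1 tick: (0.2400, 0.3000, 0.2200, 0.2400)
After 2 ticks: (0.2796, 0.2460, 0.2092, 0.2652)
After 3 ticks: (0.2752, 0.2489, 0.2095, 0.2664)
After 4 ticks: (0.2755, 0.2485, 0.2095, 0.2665)
P(in 1 job after 4 ticks) = 0.2755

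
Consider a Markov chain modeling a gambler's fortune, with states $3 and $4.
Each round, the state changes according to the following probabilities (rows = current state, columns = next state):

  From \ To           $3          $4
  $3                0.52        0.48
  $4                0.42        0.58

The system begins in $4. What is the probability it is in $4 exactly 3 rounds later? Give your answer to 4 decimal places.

0.5338

Propagate the distribution vector 3 rounds from $4.
After 0 rounds: (0.0000, 1.0000)
After 1 round: (0.4200, 0.5800)
After 2 rounds: (0.4620, 0.5380)
After 3 rounds: (0.4662, 0.5338)
P(in $4 after 3 rounds) = 0.5338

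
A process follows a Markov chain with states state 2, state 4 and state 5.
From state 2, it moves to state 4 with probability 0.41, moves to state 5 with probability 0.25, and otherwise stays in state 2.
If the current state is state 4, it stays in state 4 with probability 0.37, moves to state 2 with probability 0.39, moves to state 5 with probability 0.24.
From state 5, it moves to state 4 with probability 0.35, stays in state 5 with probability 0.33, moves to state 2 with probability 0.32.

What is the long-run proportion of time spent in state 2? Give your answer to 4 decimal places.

0.3536

Let the stationary distribution be π with π = πP and π_1 + π_2 + π_3 = 1.
π_1 = 0.34·π_1 + 0.39·π_2 + 0.32·π_3
π_2 = 0.41·π_1 + 0.37·π_2 + 0.35·π_3
Solving with the normalization constraint gives π = (0.3536, 0.3788, 0.2676).
So the stationary probability of state 2 is 0.3536.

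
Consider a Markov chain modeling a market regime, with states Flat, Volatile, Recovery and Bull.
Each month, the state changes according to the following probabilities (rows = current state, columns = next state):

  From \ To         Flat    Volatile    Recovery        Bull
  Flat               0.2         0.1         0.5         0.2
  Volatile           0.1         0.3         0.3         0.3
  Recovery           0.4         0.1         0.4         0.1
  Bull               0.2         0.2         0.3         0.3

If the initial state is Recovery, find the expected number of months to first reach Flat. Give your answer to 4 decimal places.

3.0846

Let t(s) be the expected number of months to first reach Flat from state s, with t(Flat) = 0. Conditioning on the first month:
t(Volatile) = 1 + 0.3·t(Volatile) + 0.3·t(Recovery) + 0.3·t(Bull)
t(Recovery) = 1 + 0.1·t(Volatile) + 0.4·t(Recovery) + 0.1·t(Bull)
t(Bull) = 1 + 0.2·t(Volatile) + 0.3·t(Recovery) + 0.3·t(Bull)
Solving: t(Volatile) = 4.4776, t(Recovery) = 3.0846, t(Bull) = 4.0299.
Expected months from Recovery to Flat: 3.0846.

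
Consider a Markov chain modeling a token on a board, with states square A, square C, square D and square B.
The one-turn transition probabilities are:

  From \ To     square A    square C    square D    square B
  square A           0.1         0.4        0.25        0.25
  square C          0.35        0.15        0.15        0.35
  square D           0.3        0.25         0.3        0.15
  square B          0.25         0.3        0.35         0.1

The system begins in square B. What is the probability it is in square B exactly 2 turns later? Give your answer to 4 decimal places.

0.2300

Propagate the distribution vector 2 turns from square B.
After 0 turns: (0.0000, 0.0000, 0.0000, 1.0000)
After 1 turn: (0.2500, 0.3000, 0.3500, 0.1000)
After 2 turns: (0.2600, 0.2625, 0.2475, 0.2300)
P(in square B after 2 turns) = 0.2300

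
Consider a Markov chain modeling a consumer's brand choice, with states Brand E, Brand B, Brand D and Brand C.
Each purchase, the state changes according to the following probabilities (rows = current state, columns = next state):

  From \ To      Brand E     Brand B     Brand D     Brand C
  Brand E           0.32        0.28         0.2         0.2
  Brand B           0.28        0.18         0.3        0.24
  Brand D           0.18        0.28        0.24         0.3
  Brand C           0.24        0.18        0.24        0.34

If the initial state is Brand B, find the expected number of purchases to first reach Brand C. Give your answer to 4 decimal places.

4.0835

Let t(s) be the expected number of purchases to first reach Brand C from state s, with t(Brand C) = 0. Conditioning on the first purchase:
t(Brand E) = 1 + 0.32·t(Brand E) + 0.28·t(Brand B) + 0.2·t(Brand D)
t(Brand B) = 1 + 0.28·t(Brand E) + 0.18·t(Brand B) + 0.3·t(Brand D)
t(Brand D) = 1 + 0.18·t(Brand E) + 0.28·t(Brand B) + 0.24·t(Brand D)
Solving: t(Brand E) = 4.2796, t(Brand B) = 4.0835, t(Brand D) = 3.8338.
Expected purchases from Brand B to Brand C: 4.0835.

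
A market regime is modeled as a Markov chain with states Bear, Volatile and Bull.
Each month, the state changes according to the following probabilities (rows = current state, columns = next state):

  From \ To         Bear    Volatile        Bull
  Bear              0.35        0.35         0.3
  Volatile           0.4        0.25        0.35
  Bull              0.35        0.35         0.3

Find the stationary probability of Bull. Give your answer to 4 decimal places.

Let the stationary distribution be π with π = πP and π_1 + π_2 + π_3 = 1.
π_1 = 0.35·π_1 + 0.4·π_2 + 0.35·π_3
π_2 = 0.35·π_1 + 0.25·π_2 + 0.35·π_3
Solving with the normalization constraint gives π = (0.3659, 0.3182, 0.3159).
So the stationary probability of Bull is 0.3159.

0.3159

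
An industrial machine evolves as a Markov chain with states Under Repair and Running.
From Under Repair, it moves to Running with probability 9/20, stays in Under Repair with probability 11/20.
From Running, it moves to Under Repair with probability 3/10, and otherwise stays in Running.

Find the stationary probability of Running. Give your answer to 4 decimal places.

Let the stationary distribution be π with π = πP and π_1 + π_2 = 1.
π_1 = 0.55·π_1 + 0.3·π_2
Solving with the normalization constraint gives π = (0.4000, 0.6000).
So the stationary probability of Running is 0.6000.

0.6000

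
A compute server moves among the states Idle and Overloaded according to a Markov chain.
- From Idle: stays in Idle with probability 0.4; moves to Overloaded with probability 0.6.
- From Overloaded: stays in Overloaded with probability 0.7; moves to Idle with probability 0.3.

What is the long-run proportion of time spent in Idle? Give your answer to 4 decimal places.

Let the stationary distribution be π with π = πP and π_1 + π_2 = 1.
π_1 = 0.4·π_1 + 0.3·π_2
Solving with the normalization constraint gives π = (0.3333, 0.6667).
So the stationary probability of Idle is 0.3333.

0.3333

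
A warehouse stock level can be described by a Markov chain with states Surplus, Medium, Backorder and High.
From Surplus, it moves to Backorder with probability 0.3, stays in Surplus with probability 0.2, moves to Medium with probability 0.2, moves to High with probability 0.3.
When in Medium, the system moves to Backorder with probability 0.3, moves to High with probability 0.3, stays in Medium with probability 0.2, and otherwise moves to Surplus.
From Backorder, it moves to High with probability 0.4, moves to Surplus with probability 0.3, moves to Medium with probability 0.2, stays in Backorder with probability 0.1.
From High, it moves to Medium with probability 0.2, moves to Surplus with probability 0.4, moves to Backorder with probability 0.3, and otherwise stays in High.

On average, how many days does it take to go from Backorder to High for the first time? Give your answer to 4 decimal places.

Let t(s) be the expected number of days to first reach High from state s, with t(High) = 0. Conditioning on the first day:
t(Surplus) = 1 + 0.2·t(Surplus) + 0.2·t(Medium) + 0.3·t(Backorder)
t(Medium) = 1 + 0.2·t(Surplus) + 0.2·t(Medium) + 0.3·t(Backorder)
t(Backorder) = 1 + 0.3·t(Surplus) + 0.2·t(Medium) + 0.1·t(Backorder)
Solving: t(Surplus) = 3.0769, t(Medium) = 3.0769, t(Backorder) = 2.8205.
Expected days from Backorder to High: 2.8205.

2.8205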